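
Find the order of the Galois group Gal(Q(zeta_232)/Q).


|Gal(Q(zeta_232)/Q)| = phi(232)
= 112

112


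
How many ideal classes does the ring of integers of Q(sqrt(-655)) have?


K = Q(sqrt(-655)). d mod 4 = 1, so D = disc(K) = d = -655
h(K) equals the number of primitive reduced positive-definite forms (a, b, c) = a*x^2 + b*x*y + c*y^2 with b^2 - 4ac = D,
where reduced means |b| <= a <= c, with b >= 0 whenever |b| = a or a = c, and primitive means gcd(a, b, c) = 1.
Reduced forces 3a^2 <= |D| = 655, so 1 <= a <= 14; b must have the parity of D, and c = (b^2 - D)/(4a) must be an integer >= a.
Enumerate a = 1..14, b in [-a, a]:
  a=1: (1, 1, 164)  [1]
  a=2: (2, -1, 82), (2, 1, 82)  [2]
  a=3: none
  a=4: (4, -1, 41), (4, 1, 41)  [2]
  a=5: (5, 5, 34)  [1]
  a=6..7: none
  a=8: (8, -7, 22), (8, 7, 22)  [2]
  a=9: none
  a=10: (10, -5, 17), (10, 5, 17)  [2]
  a=11: (11, -7, 16), (11, 7, 16)  [2]
  a=12..14: none
Total reduced forms: 1 + 2 + 2 + 1 + 2 + 2 + 2 = 12
h = 12

12


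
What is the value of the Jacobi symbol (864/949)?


Compute (864/949) via quadratic reciprocity:
  pull out 2: (2/949) = -1  (since 949 mod 8 = 5)
  pull out 2: (2/949) = -1  (since 949 mod 8 = 5)
  pull out 2: (2/949) = -1  (since 949 mod 8 = 5)
  pull out 2: (2/949) = -1  (since 949 mod 8 = 5)
  pull out 2: (2/949) = -1  (since 949 mod 8 = 5)
  reciprocity: (27/949) -> +(949/27)
  reduce: (4/27)
  pull out 2: (2/27) = -1  (since 27 mod 8 = 3)
  pull out 2: (2/27) = -1  (since 27 mod 8 = 3)
  (1/27) = 1
Product of signs = -1

-1


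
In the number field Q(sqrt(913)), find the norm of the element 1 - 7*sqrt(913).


N(a + b*sqrt(d)) = a^2 - d*b^2
= (1)^2 - (913)*(-7)^2
= 1 - 44737
= -44736

-44736


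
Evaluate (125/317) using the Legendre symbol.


p = 317 is prime, so compute (125/317) with the reciprocity algorithm (Jacobi-symbol steps: pull out 2s via (2/n), flip via reciprocity, reduce):
  reciprocity: (125/317) -> +(317/125)
  reduce: (67/125)
  reciprocity: (67/125) -> +(125/67)
  reduce: (58/67)
  pull out 2: (2/67) = -1  (since 67 mod 8 = 3)
  reciprocity: (29/67) -> +(67/29)
  reduce: (9/29)
  reciprocity: (9/29) -> +(29/9)
  reduce: (2/9)
  pull out 2: (2/9) = +1  (since 9 mod 8 = 1)
  (1/9) = 1
Product of signs = -1
(125/317) = -1

-1


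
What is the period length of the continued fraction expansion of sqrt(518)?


Run the CF algorithm for sqrt(518).
a_0 = floor(sqrt(518)) = 22; set m_0=0, q_0=1.
Recurrence: m' = q*a - m,  q' = (d - m'^2)/q,  a' = floor((a_0 + m')/q').
  step 1: m=22, q=34, a=1
  step 2: m=12, q=11, a=3
  step 3: m=21, q=7, a=6
  step 4: m=21, q=11, a=3
  step 5: m=12, q=34, a=1
  step 6: m=22, q=1, a=44
a_6 = 2*a_0 = 44, so the period closes here.
sqrt(518) = [22; 1, 3, 6, 3, 1, 44]
Period length = 6

6


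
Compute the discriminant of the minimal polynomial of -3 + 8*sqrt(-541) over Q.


The element -3 + 8*sqrt(-541) has minimal polynomial:
x^2 + 6*x + 34633
Discriminant = (6)^2 - 4*(34633)
= 36 - 138532
= -138496

-138496


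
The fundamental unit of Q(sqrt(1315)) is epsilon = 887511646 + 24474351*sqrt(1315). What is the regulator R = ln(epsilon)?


epsilon = 887511646 + 24474351*sqrt(1315)
= 1.7750e+09
R = ln(1.7750e+09)
= 21.2971

21.2971


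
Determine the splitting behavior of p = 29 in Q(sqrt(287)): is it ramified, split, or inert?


K = Q(sqrt(287)). Since d mod 4 = 3, disc(K) = 1148.
Check p | disc: 1148 mod 29 = 17.
p does not divide disc. Compute Legendre symbol (d/p):
26^((29-1)/2) mod 29 = -1
(d/p) = -1, so p is inert: (p) stays prime with e=1, f=2, g=1.
Therefore p is inert.

inert


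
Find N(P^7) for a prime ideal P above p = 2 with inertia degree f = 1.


N(P^a) = p^(a*f)
= 2^(7*1)
= 2^7
= 128

128


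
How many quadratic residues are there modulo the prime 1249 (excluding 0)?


For prime p, the number of non-zero quadratic residues is (p-1)/2.
= (1249-1)/2
= 624

624


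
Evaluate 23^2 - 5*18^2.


x^2 - d*y^2
= 23^2 - 5*18^2
= 529 - 1620
= -1091

-1091


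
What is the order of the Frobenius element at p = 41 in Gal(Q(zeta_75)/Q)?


The Frobenius at p in Gal(Q(zeta_n)/Q) = (Z/nZ)* is the class of p, so its order is ord_75(41), the smallest k >= 1 with 41^k = 1 mod 75.
n = 75 = 3 * 5^2, phi(75) = 40; the order divides phi(n).
Divisors of 40: 1, 2, 4, 5, 8, 10, 20, 40
Repeated squaring mod 75: 41^1 = 41, 41^2 = 31, 41^4 = 61, 41^8 = 46, 41^16 = 16, 41^32 = 31
Test divisors in increasing order:
  k=1: 41^1 = 41 mod 75
  k=2: 41^2 = 31 mod 75
  k=4: 41^4 = 61 mod 75
  k=5: 41^5 = 61 * 41 = 26 mod 75
  k=8: 41^8 = 46 mod 75
  k=10: 41^10 = 46 * 31 = 1 mod 75  <- first divisor giving 1
Order = 10

10


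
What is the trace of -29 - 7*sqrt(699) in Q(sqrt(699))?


Tr(a + b*sqrt(d)) = (a + b*sqrt(d)) + (a - b*sqrt(d)) = 2a
= 2 * (-29)
= -58

-58


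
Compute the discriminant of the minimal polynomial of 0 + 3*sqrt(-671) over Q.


The element 0 + 3*sqrt(-671) has minimal polynomial:
x^2 + 0*x + 6039
Discriminant = (0)^2 - 4*(6039)
= 0 - 24156
= -24156

-24156


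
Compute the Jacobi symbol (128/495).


Compute (128/495) via quadratic reciprocity:
  pull out 2: (2/495) = +1  (since 495 mod 8 = 7)
  pull out 2: (2/495) = +1  (since 495 mod 8 = 7)
  pull out 2: (2/495) = +1  (since 495 mod 8 = 7)
  pull out 2: (2/495) = +1  (since 495 mod 8 = 7)
  pull out 2: (2/495) = +1  (since 495 mod 8 = 7)
  pull out 2: (2/495) = +1  (since 495 mod 8 = 7)
  pull out 2: (2/495) = +1  (since 495 mod 8 = 7)
  (1/495) = 1
Product of signs = 1

1


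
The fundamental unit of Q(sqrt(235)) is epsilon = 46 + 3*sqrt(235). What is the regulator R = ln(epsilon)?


epsilon = 46 + 3*sqrt(235)
= 91.9891
R = ln(91.9891)
= 4.5217

4.5217


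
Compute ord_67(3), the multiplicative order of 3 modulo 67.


We want ord_67(3), the smallest k >= 1 with 3^k = 1 mod 67.
n = 67 = 67, phi(67) = 66; the order divides phi(n).
Divisors of 66: 1, 2, 3, 6, 11, 22, 33, 66
Repeated squaring mod 67: 3^1 = 3, 3^2 = 9, 3^4 = 14, 3^8 = 62, 3^16 = 25, 3^32 = 22, 3^64 = 15
Test divisors in increasing order:
  k=1: 3^1 = 3 mod 67
  k=2: 3^2 = 9 mod 67
  k=3: 3^3 = 9 * 3 = 27 mod 67
  k=6: 3^6 = 14 * 9 = 59 mod 67
  k=11: 3^11 = 62 * 9 * 3 = 66 mod 67
  k=22: 3^22 = 25 * 14 * 9 = 1 mod 67  <- first divisor giving 1
Order = 22

22


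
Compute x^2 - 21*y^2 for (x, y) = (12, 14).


x^2 - d*y^2
= 12^2 - 21*14^2
= 144 - 4116
= -3972

-3972


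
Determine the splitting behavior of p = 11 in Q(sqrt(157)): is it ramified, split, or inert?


K = Q(sqrt(157)). Since d mod 4 = 1, disc(K) = 157.
Check p | disc: 157 mod 11 = 3.
p does not divide disc. Compute Legendre symbol (d/p):
3^((11-1)/2) mod 11 = 1
(d/p) = 1, so p splits: (p) = P*P' with e=1, f=1, g=2.
Therefore p is split.

split


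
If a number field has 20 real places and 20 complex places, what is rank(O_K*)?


By Dirichlet's unit theorem:
rank = r1 + r2 - 1
= 20 + 20 - 1
= 39

39


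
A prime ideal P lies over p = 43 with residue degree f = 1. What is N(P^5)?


N(P^a) = p^(a*f)
= 43^(5*1)
= 43^5
= 147008443

147008443


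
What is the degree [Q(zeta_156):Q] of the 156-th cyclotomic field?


The degree equals Euler's totient phi(156).
156 = 2^2 * 3 * 13
phi(156) = 48

48


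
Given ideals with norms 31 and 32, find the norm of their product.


N(IJ) = N(I) * N(J)
= 31 * 32
= 992

992


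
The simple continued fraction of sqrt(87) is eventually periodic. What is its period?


Run the CF algorithm for sqrt(87).
a_0 = floor(sqrt(87)) = 9; set m_0=0, q_0=1.
Recurrence: m' = q*a - m,  q' = (d - m'^2)/q,  a' = floor((a_0 + m')/q').
  step 1: m=9, q=6, a=3
  step 2: m=9, q=1, a=18
a_2 = 2*a_0 = 18, so the period closes here.
sqrt(87) = [9; 3, 18]
Period length = 2

2


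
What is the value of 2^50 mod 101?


p = 101 is prime and the exponent is (p-1)/2 = 50, so by Euler's criterion 2^50 = (2/101) = +1 or -1 mod 101.
Compute by square-and-multiply:
  50 = 32 + 16 + 2 (binary 110010)
  Repeated squaring mod 101: 2^1 = 2, 2^2 = 4, 2^4 = 16, 2^8 = 54, 2^16 = 88, 2^32 = 68
  2^50 = 2^32 * 2^16 * 2^2 = 68 * 88 * 4 mod 101
    68 * 88 = 5984 = 25 mod 101
    25 * 4 = 100 = 100 mod 101
  2^50 = 100 mod 101
Result 100 = p - 1 = -1 mod 101: 2 is a quadratic non-residue mod 101. As a residue in [0, p-1] the value is 100.
2^50 mod 101 = 100

100


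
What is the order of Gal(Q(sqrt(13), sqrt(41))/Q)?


The 2 square roots of distinct primes are multiplicatively independent over Q,
so [K:Q] = 2^2 and Gal(K/Q) is isomorphic to (Z/2Z)^2.
|Gal| = 2^2 = 4

4


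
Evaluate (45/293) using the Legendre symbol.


p = 293 is prime, so compute (45/293) with the reciprocity algorithm (Jacobi-symbol steps: pull out 2s via (2/n), flip via reciprocity, reduce):
  reciprocity: (45/293) -> +(293/45)
  reduce: (23/45)
  reciprocity: (23/45) -> +(45/23)
  reduce: (22/23)
  pull out 2: (2/23) = +1  (since 23 mod 8 = 7)
  reciprocity: (11/23) -> -(23/11)
  reduce: (1/11)
  (1/11) = 1
Product of signs = -1
(45/293) = -1

-1


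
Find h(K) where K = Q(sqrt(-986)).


K = Q(sqrt(-986)). d mod 4 = 2, so D = disc(K) = 4d = -3944
h(K) equals the number of primitive reduced positive-definite forms (a, b, c) = a*x^2 + b*x*y + c*y^2 with b^2 - 4ac = D,
where reduced means |b| <= a <= c, with b >= 0 whenever |b| = a or a = c, and primitive means gcd(a, b, c) = 1.
Reduced forces 3a^2 <= |D| = 3944, so 1 <= a <= 36; b must have the parity of D, and c = (b^2 - D)/(4a) must be an integer >= a.
Enumerate a = 1..36, b in [-a, a]:
  a=1: (1, 0, 986)  [1]
  a=2: (2, 0, 493)  [1]
  a=3: (3, -2, 329), (3, 2, 329)  [2]
  a=4: none
  a=5: (5, -4, 198), (5, 4, 198)  [2]
  a=6: (6, -4, 165), (6, 4, 165)  [2]
  a=7: (7, -2, 141), (7, 2, 141)  [2]
  a=8: none
  a=9: (9, -4, 110), (9, 4, 110)  [2]
  a=10: (10, -4, 99), (10, 4, 99)  [2]
  a=11: (11, -4, 90), (11, 4, 90)  [2]
  a=12..13: none
  a=14: (14, -12, 73), (14, 12, 73)  [2]
  a=15: (15, -14, 69), (15, -4, 66), (15, 4, 66), (15, 14, 69)  [4]
  a=16: none
  a=17: (17, 0, 58)  [1]
  a=18: (18, -4, 55), (18, 4, 55)  [2]
  a=19..20: none
  a=21: (21, -16, 50), (21, -2, 47), (21, 2, 47), (21, 16, 50)  [4]
  a=22: (22, -4, 45), (22, 4, 45)  [2]
  a=23: (23, -14, 45), (23, 14, 45)  [2]
  a=24: none
  a=25: (25, -16, 42), (25, 16, 42)  [2]
  a=26: none
  a=27: (27, -22, 41), (27, 22, 41)  [2]
  a=28: none
  a=29: (29, 0, 34)  [1]
  a=30: (30, -16, 35), (30, -4, 33), (30, 4, 33), (30, 16, 35)  [4]
  a=31..32: none
  a=33: (33, -26, 35), (33, 26, 35)  [2]
  a=34..36: none
Total reduced forms: 1 + 1 + 2 + 2 + 2 + 2 + 2 + 2 + 2 + 2 + 4 + 1 + 2 + 4 + 2 + 2 + 2 + 2 + 1 + 4 + 2 = 44
h = 44

44


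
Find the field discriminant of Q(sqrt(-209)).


For K = Q(sqrt(d)) with d squarefree: disc(K) = d if d = 1 mod 4, and disc(K) = 4d if d = 2 or 3 mod 4.
Here d = -209, and d mod 4 = 3.
d = 3 mod 4, not 1 (O_K = Z[sqrt(d)]), so disc(K) = 4d = 4 * (-209) = -836

-836


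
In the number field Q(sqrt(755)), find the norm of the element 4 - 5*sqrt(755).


N(a + b*sqrt(d)) = a^2 - d*b^2
= (4)^2 - (755)*(-5)^2
= 16 - 18875
= -18859

-18859


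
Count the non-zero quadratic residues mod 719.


For prime p, the number of non-zero quadratic residues is (p-1)/2.
= (719-1)/2
= 359

359


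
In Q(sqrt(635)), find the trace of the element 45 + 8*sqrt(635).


Tr(a + b*sqrt(d)) = (a + b*sqrt(d)) + (a - b*sqrt(d)) = 2a
= 2 * (45)
= 90

90


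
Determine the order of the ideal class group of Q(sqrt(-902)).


K = Q(sqrt(-902)). d mod 4 = 2, so D = disc(K) = 4d = -3608
h(K) equals the number of primitive reduced positive-definite forms (a, b, c) = a*x^2 + b*x*y + c*y^2 with b^2 - 4ac = D,
where reduced means |b| <= a <= c, with b >= 0 whenever |b| = a or a = c, and primitive means gcd(a, b, c) = 1.
Reduced forces 3a^2 <= |D| = 3608, so 1 <= a <= 34; b must have the parity of D, and c = (b^2 - D)/(4a) must be an integer >= a.
Enumerate a = 1..34, b in [-a, a]:
  a=1: (1, 0, 902)  [1]
  a=2: (2, 0, 451)  [1]
  a=3: (3, -2, 301), (3, 2, 301)  [2]
  a=4..5: none
  a=6: (6, -4, 151), (6, 4, 151)  [2]
  a=7: (7, -2, 129), (7, 2, 129)  [2]
  a=8: none
  a=9: (9, -8, 102), (9, 8, 102)  [2]
  a=10: none
  a=11: (11, 0, 82)  [1]
  a=12..13: none
  a=14: (14, -12, 67), (14, 12, 67)  [2]
  a=15..16: none
  a=17: (17, -8, 54), (17, 8, 54)  [2]
  a=18: (18, -8, 51), (18, 8, 51)  [2]
  a=19..20: none
  a=21: (21, -16, 46), (21, -2, 43), (21, 2, 43), (21, 16, 46)  [4]
  a=22: (22, 0, 41)  [1]
  a=23: (23, -16, 42), (23, 16, 42)  [2]
  a=24..26: none
  a=27: (27, -8, 34), (27, 8, 34)  [2]
  a=28..30: none
  a=31: (31, -22, 33), (31, 22, 33)  [2]
  a=32..34: none
Total reduced forms: 1 + 1 + 2 + 2 + 2 + 2 + 1 + 2 + 2 + 2 + 4 + 1 + 2 + 2 + 2 = 28
h = 28

28


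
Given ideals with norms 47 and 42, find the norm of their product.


N(IJ) = N(I) * N(J)
= 47 * 42
= 1974

1974


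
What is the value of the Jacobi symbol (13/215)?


Compute (13/215) via quadratic reciprocity:
  reciprocity: (13/215) -> +(215/13)
  reduce: (7/13)
  reciprocity: (7/13) -> +(13/7)
  reduce: (6/7)
  pull out 2: (2/7) = +1  (since 7 mod 8 = 7)
  reciprocity: (3/7) -> -(7/3)
  reduce: (1/3)
  (1/3) = 1
Product of signs = -1

-1


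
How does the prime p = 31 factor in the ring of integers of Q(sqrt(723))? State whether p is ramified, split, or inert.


K = Q(sqrt(723)). Since d mod 4 = 3, disc(K) = 2892.
Check p | disc: 2892 mod 31 = 9.
p does not divide disc. Compute Legendre symbol (d/p):
10^((31-1)/2) mod 31 = 1
(d/p) = 1, so p splits: (p) = P*P' with e=1, f=1, g=2.
Therefore p is split.

split


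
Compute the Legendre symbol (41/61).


p = 61 is prime, so compute (41/61) with the reciprocity algorithm (Jacobi-symbol steps: pull out 2s via (2/n), flip via reciprocity, reduce):
  reciprocity: (41/61) -> +(61/41)
  reduce: (20/41)
  pull out 2: (2/41) = +1  (since 41 mod 8 = 1)
  pull out 2: (2/41) = +1  (since 41 mod 8 = 1)
  reciprocity: (5/41) -> +(41/5)
  reduce: (1/5)
  (1/5) = 1
Product of signs = 1
(41/61) = 1

1


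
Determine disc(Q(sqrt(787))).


For K = Q(sqrt(d)) with d squarefree: disc(K) = d if d = 1 mod 4, and disc(K) = 4d if d = 2 or 3 mod 4.
Here d = 787, and d mod 4 = 3.
d = 3 mod 4, not 1 (O_K = Z[sqrt(d)]), so disc(K) = 4d = 4 * (787) = 3148

3148


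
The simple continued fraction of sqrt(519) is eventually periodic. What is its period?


Run the CF algorithm for sqrt(519).
a_0 = floor(sqrt(519)) = 22; set m_0=0, q_0=1.
Recurrence: m' = q*a - m,  q' = (d - m'^2)/q,  a' = floor((a_0 + m')/q').
  step 1: m=22, q=35, a=1
  step 2: m=13, q=10, a=3
  step 3: m=17, q=23, a=1
  step 4: m=6, q=21, a=1
  step 5: m=15, q=14, a=2
  step 6: m=13, q=25, a=1
  step 7: m=12, q=15, a=2
  step 8: m=18, q=13, a=3
  step 9: m=21, q=6, a=7
  step 10: m=21, q=13, a=3
  step 11: m=18, q=15, a=2
  step 12: m=12, q=25, a=1
  step 13: m=13, q=14, a=2
  step 14: m=15, q=21, a=1
  step 15: m=6, q=23, a=1
  step 16: m=17, q=10, a=3
  step 17: m=13, q=35, a=1
  step 18: m=22, q=1, a=44
a_18 = 2*a_0 = 44, so the period closes here.
sqrt(519) = [22; 1, 3, 1, 1, 2, 1, 2, 3, 7, 3, 2, 1, 2, 1, 1, 3, 1, 44]
Period length = 18

18


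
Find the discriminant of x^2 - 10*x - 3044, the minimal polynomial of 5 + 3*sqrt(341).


The element 5 + 3*sqrt(341) has minimal polynomial:
x^2 - 10*x - 3044
Discriminant = (-10)^2 - 4*(-3044)
= 100 + 12176
= 12276

12276


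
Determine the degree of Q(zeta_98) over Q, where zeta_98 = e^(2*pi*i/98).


The degree equals Euler's totient phi(98).
98 = 2 * 7^2
phi(98) = 42

42


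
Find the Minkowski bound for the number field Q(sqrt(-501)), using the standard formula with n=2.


d = -501, d mod 4 = 3, so disc(K) = 4d = -2004; |disc(K)| = 2004
Imaginary quadratic field, so n = 2, s = r2 = 1, r1 = 0
M = (n!/n^n) * (4/pi)^s * sqrt(|disc(K)|) = (2!/2^2) * (4/pi)^1 * sqrt(2004)
= 0.5 * 1.273240 * 44.766059
= 28.4990

28.4990


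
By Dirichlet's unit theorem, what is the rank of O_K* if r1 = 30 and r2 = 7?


By Dirichlet's unit theorem:
rank = r1 + r2 - 1
= 30 + 7 - 1
= 36

36


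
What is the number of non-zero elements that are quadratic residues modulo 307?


For prime p, the number of non-zero quadratic residues is (p-1)/2.
= (307-1)/2
= 153

153


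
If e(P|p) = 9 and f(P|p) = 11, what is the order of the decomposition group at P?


|D_P| = e * f
= 9 * 11
= 99

99


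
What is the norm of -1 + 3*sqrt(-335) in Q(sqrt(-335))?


N(a + b*sqrt(d)) = a^2 - d*b^2
= (-1)^2 - (-335)*(3)^2
= 1 + 3015
= 3016

3016


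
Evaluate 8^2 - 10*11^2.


x^2 - d*y^2
= 8^2 - 10*11^2
= 64 - 1210
= -1146

-1146


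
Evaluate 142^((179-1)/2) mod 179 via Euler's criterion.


p = 179 is prime and the exponent is (p-1)/2 = 89, so by Euler's criterion 142^89 = (142/179) = +1 or -1 mod 179.
Compute by square-and-multiply:
  89 = 64 + 16 + 8 + 1 (binary 1011001)
  Repeated squaring mod 179: 142^1 = 142, 142^2 = 116, 142^4 = 31, 142^8 = 66, 142^16 = 60, 142^32 = 20, 142^64 = 42
  142^89 = 142^64 * 142^16 * 142^8 * 142^1 = 42 * 60 * 66 * 142 mod 179
    42 * 60 = 2520 = 14 mod 179
    14 * 66 = 924 = 29 mod 179
    29 * 142 = 4118 = 1 mod 179
  142^89 = 1 mod 179
Result 1: 142 is a quadratic residue mod 179.
142^89 mod 179 = 1

1


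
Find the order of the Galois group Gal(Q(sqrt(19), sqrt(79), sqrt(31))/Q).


The 3 square roots of distinct primes are multiplicatively independent over Q,
so [K:Q] = 2^3 and Gal(K/Q) is isomorphic to (Z/2Z)^3.
|Gal| = 2^3 = 8

8


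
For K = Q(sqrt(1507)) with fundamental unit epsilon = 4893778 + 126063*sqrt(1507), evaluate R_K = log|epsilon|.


epsilon = 4893778 + 126063*sqrt(1507)
= 9.7876e+06
R = ln(9.7876e+06)
= 16.0966

16.0966


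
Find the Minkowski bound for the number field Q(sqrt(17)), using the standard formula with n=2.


d = 17, d mod 4 = 1, so disc(K) = d = 17; |disc(K)| = 17
Real quadratic field, so n = 2, s = r2 = 0, r1 = 2
M = (n!/n^n) * (4/pi)^s * sqrt(|disc(K)|) = (2!/2^2) * (4/pi)^0 * sqrt(17)
= 0.5 * 1.000000 * 4.123106
= 2.0616

2.0616


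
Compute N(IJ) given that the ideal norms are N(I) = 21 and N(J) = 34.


N(IJ) = N(I) * N(J)
= 21 * 34
= 714

714


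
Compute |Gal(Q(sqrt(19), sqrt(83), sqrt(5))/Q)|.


The 3 square roots of distinct primes are multiplicatively independent over Q,
so [K:Q] = 2^3 and Gal(K/Q) is isomorphic to (Z/2Z)^3.
|Gal| = 2^3 = 8

8


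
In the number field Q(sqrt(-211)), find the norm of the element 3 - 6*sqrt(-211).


N(a + b*sqrt(d)) = a^2 - d*b^2
= (3)^2 - (-211)*(-6)^2
= 9 + 7596
= 7605

7605


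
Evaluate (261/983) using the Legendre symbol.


p = 983 is prime, so compute (261/983) with the reciprocity algorithm (Jacobi-symbol steps: pull out 2s via (2/n), flip via reciprocity, reduce):
  reciprocity: (261/983) -> +(983/261)
  reduce: (200/261)
  pull out 2: (2/261) = -1  (since 261 mod 8 = 5)
  pull out 2: (2/261) = -1  (since 261 mod 8 = 5)
  pull out 2: (2/261) = -1  (since 261 mod 8 = 5)
  reciprocity: (25/261) -> +(261/25)
  reduce: (11/25)
  reciprocity: (11/25) -> +(25/11)
  reduce: (3/11)
  reciprocity: (3/11) -> -(11/3)
  reduce: (2/3)
  pull out 2: (2/3) = -1  (since 3 mod 8 = 3)
  (1/3) = 1
Product of signs = -1
(261/983) = -1

-1


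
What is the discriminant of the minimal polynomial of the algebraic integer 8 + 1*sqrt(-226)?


The element 8 + 1*sqrt(-226) has minimal polynomial:
x^2 - 16*x + 290
Discriminant = (-16)^2 - 4*(290)
= 256 - 1160
= -904

-904


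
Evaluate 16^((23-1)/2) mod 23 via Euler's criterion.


p = 23 is prime and the exponent is (p-1)/2 = 11, so by Euler's criterion 16^11 = (16/23) = +1 or -1 mod 23.
Compute by square-and-multiply:
  11 = 8 + 2 + 1 (binary 1011)
  Repeated squaring mod 23: 16^1 = 16, 16^2 = 3, 16^4 = 9, 16^8 = 12
  16^11 = 16^8 * 16^2 * 16^1 = 12 * 3 * 16 mod 23
    12 * 3 = 36 = 13 mod 23
    13 * 16 = 208 = 1 mod 23
  16^11 = 1 mod 23
Result 1: 16 is a quadratic residue mod 23.
16^11 mod 23 = 1

1


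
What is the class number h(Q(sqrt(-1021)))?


K = Q(sqrt(-1021)). d mod 4 = 3, so D = disc(K) = 4d = -4084
h(K) equals the number of primitive reduced positive-definite forms (a, b, c) = a*x^2 + b*x*y + c*y^2 with b^2 - 4ac = D,
where reduced means |b| <= a <= c, with b >= 0 whenever |b| = a or a = c, and primitive means gcd(a, b, c) = 1.
Reduced forces 3a^2 <= |D| = 4084, so 1 <= a <= 36; b must have the parity of D, and c = (b^2 - D)/(4a) must be an integer >= a.
Enumerate a = 1..36, b in [-a, a]:
  a=1: (1, 0, 1021)  [1]
  a=2: (2, 2, 511)  [1]
  a=3..4: none
  a=5: (5, -4, 205), (5, 4, 205)  [2]
  a=6: none
  a=7: (7, -2, 146), (7, 2, 146)  [2]
  a=8..9: none
  a=10: (10, -6, 103), (10, 6, 103)  [2]
  a=11..13: none
  a=14: (14, -2, 73), (14, 2, 73)  [2]
  a=15..16: none
  a=17: (17, -8, 61), (17, 8, 61)  [2]
  a=18: none
  a=19: (19, -18, 58), (19, 18, 58)  [2]
  a=20..24: none
  a=25: (25, -4, 41), (25, 4, 41)  [2]
  a=26..28: none
  a=29: (29, -18, 38), (29, 18, 38)  [2]
  a=30: none
  a=31: (31, -16, 35), (31, 16, 35)  [2]
  a=32..33: none
  a=34: (34, -26, 35), (34, 26, 35)  [2]
  a=35..36: none
Total reduced forms: 1 + 1 + 2 + 2 + 2 + 2 + 2 + 2 + 2 + 2 + 2 + 2 = 22
h = 22

22


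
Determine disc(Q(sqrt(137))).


For K = Q(sqrt(d)) with d squarefree: disc(K) = d if d = 1 mod 4, and disc(K) = 4d if d = 2 or 3 mod 4.
Here d = 137, and d mod 4 = 1.
d = 1 mod 4 (O_K = Z[(1+sqrt(d))/2]), so disc(K) = d = 137

137


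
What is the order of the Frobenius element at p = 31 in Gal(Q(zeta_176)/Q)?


The Frobenius at p in Gal(Q(zeta_n)/Q) = (Z/nZ)* is the class of p, so its order is ord_176(31), the smallest k >= 1 with 31^k = 1 mod 176.
n = 176 = 2^4 * 11, phi(176) = 80; the order divides phi(n).
Divisors of 80: 1, 2, 4, 5, 8, 10, 16, 20, 40, 80
Repeated squaring mod 176: 31^1 = 31, 31^2 = 81, 31^4 = 49, 31^8 = 113, 31^16 = 97, 31^32 = 81, 31^64 = 49
Test divisors in increasing order:
  k=1: 31^1 = 31 mod 176
  k=2: 31^2 = 81 mod 176
  k=4: 31^4 = 49 mod 176
  k=5: 31^5 = 49 * 31 = 111 mod 176
  k=8: 31^8 = 113 mod 176
  k=10: 31^10 = 113 * 81 = 1 mod 176  <- first divisor giving 1
Order = 10

10


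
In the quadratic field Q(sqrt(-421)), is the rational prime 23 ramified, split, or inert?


K = Q(sqrt(-421)). Since d mod 4 = 3, disc(K) = -1684.
Check p | disc: -1684 mod 23 = 18.
p does not divide disc. Compute Legendre symbol (d/p):
16^((23-1)/2) mod 23 = 1
(d/p) = 1, so p splits: (p) = P*P' with e=1, f=1, g=2.
Therefore p is split.

split


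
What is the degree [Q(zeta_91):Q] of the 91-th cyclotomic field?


The degree equals Euler's totient phi(91).
91 = 7 * 13
phi(91) = 72

72


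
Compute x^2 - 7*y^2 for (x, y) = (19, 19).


x^2 - d*y^2
= 19^2 - 7*19^2
= 361 - 2527
= -2166

-2166


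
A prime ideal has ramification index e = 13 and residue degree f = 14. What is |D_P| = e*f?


|D_P| = e * f
= 13 * 14
= 182

182


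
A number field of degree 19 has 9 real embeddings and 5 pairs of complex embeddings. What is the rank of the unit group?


By Dirichlet's unit theorem:
rank = r1 + r2 - 1
= 9 + 5 - 1
= 13

13


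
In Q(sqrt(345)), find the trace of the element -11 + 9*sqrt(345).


Tr(a + b*sqrt(d)) = (a + b*sqrt(d)) + (a - b*sqrt(d)) = 2a
= 2 * (-11)
= -22

-22


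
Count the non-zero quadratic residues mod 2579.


For prime p, the number of non-zero quadratic residues is (p-1)/2.
= (2579-1)/2
= 1289

1289


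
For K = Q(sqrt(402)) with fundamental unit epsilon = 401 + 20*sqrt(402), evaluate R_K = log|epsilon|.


epsilon = 401 + 20*sqrt(402)
= 801.9988
R = ln(801.9988)
= 6.6871

6.6871


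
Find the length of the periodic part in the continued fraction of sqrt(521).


Run the CF algorithm for sqrt(521).
a_0 = floor(sqrt(521)) = 22; set m_0=0, q_0=1.
Recurrence: m' = q*a - m,  q' = (d - m'^2)/q,  a' = floor((a_0 + m')/q').
  step 1: m=22, q=37, a=1
  step 2: m=15, q=8, a=4
  step 3: m=17, q=29, a=1
  step 4: m=12, q=13, a=2
  step 5: m=14, q=25, a=1
  step 6: m=11, q=16, a=2
  step 7: m=21, q=5, a=8
  step 8: m=19, q=32, a=1
  step 9: m=13, q=11, a=3
  step 10: m=20, q=11, a=3
  step 11: m=13, q=32, a=1
  step 12: m=19, q=5, a=8
  step 13: m=21, q=16, a=2
  step 14: m=11, q=25, a=1
  step 15: m=14, q=13, a=2
  step 16: m=12, q=29, a=1
  step 17: m=17, q=8, a=4
  step 18: m=15, q=37, a=1
  step 19: m=22, q=1, a=44
a_19 = 2*a_0 = 44, so the period closes here.
sqrt(521) = [22; 1, 4, 1, 2, 1, 2, 8, 1, 3, 3, 1, 8, 2, 1, 2, 1, 4, 1, 44]
Period length = 19

19


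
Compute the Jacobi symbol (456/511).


Compute (456/511) via quadratic reciprocity:
  pull out 2: (2/511) = +1  (since 511 mod 8 = 7)
  pull out 2: (2/511) = +1  (since 511 mod 8 = 7)
  pull out 2: (2/511) = +1  (since 511 mod 8 = 7)
  reciprocity: (57/511) -> +(511/57)
  reduce: (55/57)
  reciprocity: (55/57) -> +(57/55)
  reduce: (2/55)
  pull out 2: (2/55) = +1  (since 55 mod 8 = 7)
  (1/55) = 1
Product of signs = 1

1


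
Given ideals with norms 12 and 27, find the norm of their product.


N(IJ) = N(I) * N(J)
= 12 * 27
= 324

324


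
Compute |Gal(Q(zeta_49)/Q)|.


|Gal(Q(zeta_49)/Q)| = phi(49)
= 42

42


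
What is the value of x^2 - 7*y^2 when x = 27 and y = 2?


x^2 - d*y^2
= 27^2 - 7*2^2
= 729 - 28
= 701

701


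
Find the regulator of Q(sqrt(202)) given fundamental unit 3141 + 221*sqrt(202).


epsilon = 3141 + 221*sqrt(202)
= 6282.0002
R = ln(6282.0002)
= 8.7454

8.7454


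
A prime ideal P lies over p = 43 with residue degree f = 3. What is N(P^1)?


N(P^a) = p^(a*f)
= 43^(1*3)
= 43^3
= 79507

79507


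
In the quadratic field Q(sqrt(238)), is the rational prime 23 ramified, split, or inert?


K = Q(sqrt(238)). Since d mod 4 = 2, disc(K) = 952.
Check p | disc: 952 mod 23 = 9.
p does not divide disc. Compute Legendre symbol (d/p):
8^((23-1)/2) mod 23 = 1
(d/p) = 1, so p splits: (p) = P*P' with e=1, f=1, g=2.
Therefore p is split.

split


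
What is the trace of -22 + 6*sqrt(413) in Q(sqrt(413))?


Tr(a + b*sqrt(d)) = (a + b*sqrt(d)) + (a - b*sqrt(d)) = 2a
= 2 * (-22)
= -44

-44


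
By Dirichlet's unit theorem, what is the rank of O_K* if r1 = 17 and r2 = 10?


By Dirichlet's unit theorem:
rank = r1 + r2 - 1
= 17 + 10 - 1
= 26

26


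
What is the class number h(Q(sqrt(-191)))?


K = Q(sqrt(-191)). d mod 4 = 1, so D = disc(K) = d = -191
h(K) equals the number of primitive reduced positive-definite forms (a, b, c) = a*x^2 + b*x*y + c*y^2 with b^2 - 4ac = D,
where reduced means |b| <= a <= c, with b >= 0 whenever |b| = a or a = c, and primitive means gcd(a, b, c) = 1.
Reduced forces 3a^2 <= |D| = 191, so 1 <= a <= 7; b must have the parity of D, and c = (b^2 - D)/(4a) must be an integer >= a.
Enumerate a = 1..7, b in [-a, a]:
  a=1: (1, 1, 48)  [1]
  a=2: (2, -1, 24), (2, 1, 24)  [2]
  a=3: (3, -1, 16), (3, 1, 16)  [2]
  a=4: (4, -1, 12), (4, 1, 12)  [2]
  a=5: (5, -3, 10), (5, 3, 10)  [2]
  a=6: (6, -5, 9), (6, -1, 8), (6, 1, 8), (6, 5, 9)  [4]
  a=7: none
Total reduced forms: 1 + 2 + 2 + 2 + 2 + 4 = 13
h = 13

13


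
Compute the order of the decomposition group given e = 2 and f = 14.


|D_P| = e * f
= 2 * 14
= 28

28


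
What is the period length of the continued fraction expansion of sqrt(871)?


Run the CF algorithm for sqrt(871).
a_0 = floor(sqrt(871)) = 29; set m_0=0, q_0=1.
Recurrence: m' = q*a - m,  q' = (d - m'^2)/q,  a' = floor((a_0 + m')/q').
  step 1: m=29, q=30, a=1
  step 2: m=1, q=29, a=1
  step 3: m=28, q=3, a=19
  step 4: m=29, q=10, a=5
  step 5: m=21, q=43, a=1
  step 6: m=22, q=9, a=5
  step 7: m=23, q=38, a=1
  step 8: m=15, q=17, a=2
  step 9: m=19, q=30, a=1
  step 10: m=11, q=25, a=1
  step 11: m=14, q=27, a=1
  step 12: m=13, q=26, a=1
  step 13: m=13, q=27, a=1
  step 14: m=14, q=25, a=1
  step 15: m=11, q=30, a=1
  step 16: m=19, q=17, a=2
  step 17: m=15, q=38, a=1
  step 18: m=23, q=9, a=5
  step 19: m=22, q=43, a=1
  step 20: m=21, q=10, a=5
  step 21: m=29, q=3, a=19
  step 22: m=28, q=29, a=1
  step 23: m=1, q=30, a=1
  step 24: m=29, q=1, a=58
a_24 = 2*a_0 = 58, so the period closes here.
sqrt(871) = [29; 1, 1, 19, 5, 1, 5, 1, 2, 1, 1, 1, 1, 1, 1, 1, 2, 1, 5, 1, 5, 19, 1, 1, 58]
Period length = 24

24


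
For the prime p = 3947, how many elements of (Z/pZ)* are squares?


For prime p, the number of non-zero quadratic residues is (p-1)/2.
= (3947-1)/2
= 1973

1973


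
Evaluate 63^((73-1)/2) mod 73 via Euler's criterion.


p = 73 is prime and the exponent is (p-1)/2 = 36, so by Euler's criterion 63^36 = (63/73) = +1 or -1 mod 73.
Compute by square-and-multiply:
  36 = 32 + 4 (binary 100100)
  Repeated squaring mod 73: 63^1 = 63, 63^2 = 27, 63^4 = 72, 63^8 = 1, 63^16 = 1, 63^32 = 1
  63^36 = 63^32 * 63^4 = 1 * 72 mod 73
    1 * 72 = 72 = 72 mod 73
  63^36 = 72 mod 73
Result 72 = p - 1 = -1 mod 73: 63 is a quadratic non-residue mod 73. As a residue in [0, p-1] the value is 72.
63^36 mod 73 = 72

72


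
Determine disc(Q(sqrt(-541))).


For K = Q(sqrt(d)) with d squarefree: disc(K) = d if d = 1 mod 4, and disc(K) = 4d if d = 2 or 3 mod 4.
Here d = -541, and d mod 4 = 3.
d = 3 mod 4, not 1 (O_K = Z[sqrt(d)]), so disc(K) = 4d = 4 * (-541) = -2164

-2164


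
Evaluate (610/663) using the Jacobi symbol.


Compute (610/663) via quadratic reciprocity:
  pull out 2: (2/663) = +1  (since 663 mod 8 = 7)
  reciprocity: (305/663) -> +(663/305)
  reduce: (53/305)
  reciprocity: (53/305) -> +(305/53)
  reduce: (40/53)
  pull out 2: (2/53) = -1  (since 53 mod 8 = 5)
  pull out 2: (2/53) = -1  (since 53 mod 8 = 5)
  pull out 2: (2/53) = -1  (since 53 mod 8 = 5)
  reciprocity: (5/53) -> +(53/5)
  reduce: (3/5)
  reciprocity: (3/5) -> +(5/3)
  reduce: (2/3)
  pull out 2: (2/3) = -1  (since 3 mod 8 = 3)
  (1/3) = 1
Product of signs = 1

1


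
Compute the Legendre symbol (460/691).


p = 691 is prime, so compute (460/691) with the reciprocity algorithm (Jacobi-symbol steps: pull out 2s via (2/n), flip via reciprocity, reduce):
  pull out 2: (2/691) = -1  (since 691 mod 8 = 3)
  pull out 2: (2/691) = -1  (since 691 mod 8 = 3)
  reciprocity: (115/691) -> -(691/115)
  reduce: (1/115)
  (1/115) = 1
Product of signs = -1
(460/691) = -1

-1


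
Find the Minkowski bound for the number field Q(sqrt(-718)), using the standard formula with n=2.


d = -718, d mod 4 = 2, so disc(K) = 4d = -2872; |disc(K)| = 2872
Imaginary quadratic field, so n = 2, s = r2 = 1, r1 = 0
M = (n!/n^n) * (4/pi)^s * sqrt(|disc(K)|) = (2!/2^2) * (4/pi)^1 * sqrt(2872)
= 0.5 * 1.273240 * 53.591044
= 34.1171

34.1171


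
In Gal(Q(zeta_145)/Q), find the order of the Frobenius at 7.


The Frobenius at p in Gal(Q(zeta_n)/Q) = (Z/nZ)* is the class of p, so its order is ord_145(7), the smallest k >= 1 with 7^k = 1 mod 145.
n = 145 = 5 * 29, phi(145) = 112; the order divides phi(n).
Divisors of 112: 1, 2, 4, 7, 8, 14, 16, 28, 56, 112
Repeated squaring mod 145: 7^1 = 7, 7^2 = 49, 7^4 = 81, 7^8 = 36, 7^16 = 136, 7^32 = 81, 7^64 = 36
Test divisors in increasing order:
  k=1: 7^1 = 7 mod 145
  k=2: 7^2 = 49 mod 145
  k=4: 7^4 = 81 mod 145
  k=7: 7^7 = 81 * 49 * 7 = 88 mod 145
  k=8: 7^8 = 36 mod 145
  k=14: 7^14 = 36 * 81 * 49 = 59 mod 145
  k=16: 7^16 = 136 mod 145
  k=28: 7^28 = 136 * 36 * 81 = 1 mod 145  <- first divisor giving 1
Order = 28

28


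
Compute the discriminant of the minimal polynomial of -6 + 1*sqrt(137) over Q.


The element -6 + 1*sqrt(137) has minimal polynomial:
x^2 + 12*x - 101
Discriminant = (12)^2 - 4*(-101)
= 144 + 404
= 548

548


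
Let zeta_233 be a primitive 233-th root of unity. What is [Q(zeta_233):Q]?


The degree equals Euler's totient phi(233).
233 = 233
phi(233) = 232

232


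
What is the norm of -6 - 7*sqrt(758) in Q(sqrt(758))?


N(a + b*sqrt(d)) = a^2 - d*b^2
= (-6)^2 - (758)*(-7)^2
= 36 - 37142
= -37106

-37106


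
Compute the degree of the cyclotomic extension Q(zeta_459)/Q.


The degree equals Euler's totient phi(459).
459 = 3^3 * 17
phi(459) = 288

288


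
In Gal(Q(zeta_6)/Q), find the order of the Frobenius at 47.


The Frobenius at p in Gal(Q(zeta_n)/Q) = (Z/nZ)* is the class of p, so its order is ord_6(47), the smallest k >= 1 with 47^k = 1 mod 6.
n = 6 = 2 * 3, phi(6) = 2; the order divides phi(n).
Divisors of 2: 1, 2
Repeated squaring mod 6: 47^1 = 5, 47^2 = 1
Test divisors in increasing order:
  k=1: 47^1 = 5 mod 6
  k=2: 47^2 = 1 mod 6  <- first divisor giving 1
Order = 2

2


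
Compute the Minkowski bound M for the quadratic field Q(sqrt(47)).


d = 47, d mod 4 = 3, so disc(K) = 4d = 188; |disc(K)| = 188
Real quadratic field, so n = 2, s = r2 = 0, r1 = 2
M = (n!/n^n) * (4/pi)^s * sqrt(|disc(K)|) = (2!/2^2) * (4/pi)^0 * sqrt(188)
= 0.5 * 1.000000 * 13.711309
= 6.8557

6.8557


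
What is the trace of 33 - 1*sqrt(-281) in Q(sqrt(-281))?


Tr(a + b*sqrt(d)) = (a + b*sqrt(d)) + (a - b*sqrt(d)) = 2a
= 2 * (33)
= 66

66


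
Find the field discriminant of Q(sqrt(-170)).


For K = Q(sqrt(d)) with d squarefree: disc(K) = d if d = 1 mod 4, and disc(K) = 4d if d = 2 or 3 mod 4.
Here d = -170, and d mod 4 = 2.
d = 2 mod 4, not 1 (O_K = Z[sqrt(d)]), so disc(K) = 4d = 4 * (-170) = -680

-680


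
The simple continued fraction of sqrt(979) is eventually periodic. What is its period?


Run the CF algorithm for sqrt(979).
a_0 = floor(sqrt(979)) = 31; set m_0=0, q_0=1.
Recurrence: m' = q*a - m,  q' = (d - m'^2)/q,  a' = floor((a_0 + m')/q').
  step 1: m=31, q=18, a=3
  step 2: m=23, q=25, a=2
  step 3: m=27, q=10, a=5
  step 4: m=23, q=45, a=1
  step 5: m=22, q=11, a=4
  step 6: m=22, q=45, a=1
  step 7: m=23, q=10, a=5
  step 8: m=27, q=25, a=2
  step 9: m=23, q=18, a=3
  step 10: m=31, q=1, a=62
a_10 = 2*a_0 = 62, so the period closes here.
sqrt(979) = [31; 3, 2, 5, 1, 4, 1, 5, 2, 3, 62]
Period length = 10

10


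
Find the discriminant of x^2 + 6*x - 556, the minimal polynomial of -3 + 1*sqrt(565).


The element -3 + 1*sqrt(565) has minimal polynomial:
x^2 + 6*x - 556
Discriminant = (6)^2 - 4*(-556)
= 36 + 2224
= 2260

2260


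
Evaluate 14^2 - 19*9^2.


x^2 - d*y^2
= 14^2 - 19*9^2
= 196 - 1539
= -1343

-1343


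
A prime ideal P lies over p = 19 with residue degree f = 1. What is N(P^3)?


N(P^a) = p^(a*f)
= 19^(3*1)
= 19^3
= 6859

6859


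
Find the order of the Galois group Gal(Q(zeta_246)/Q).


|Gal(Q(zeta_246)/Q)| = phi(246)
= 80

80


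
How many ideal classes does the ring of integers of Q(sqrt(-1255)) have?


K = Q(sqrt(-1255)). d mod 4 = 1, so D = disc(K) = d = -1255
h(K) equals the number of primitive reduced positive-definite forms (a, b, c) = a*x^2 + b*x*y + c*y^2 with b^2 - 4ac = D,
where reduced means |b| <= a <= c, with b >= 0 whenever |b| = a or a = c, and primitive means gcd(a, b, c) = 1.
Reduced forces 3a^2 <= |D| = 1255, so 1 <= a <= 20; b must have the parity of D, and c = (b^2 - D)/(4a) must be an integer >= a.
Enumerate a = 1..20, b in [-a, a]:
  a=1: (1, 1, 314)  [1]
  a=2: (2, -1, 157), (2, 1, 157)  [2]
  a=3: none
  a=4: (4, -3, 79), (4, 3, 79)  [2]
  a=5: (5, 5, 64)  [1]
  a=6..7: none
  a=8: (8, -5, 40), (8, 5, 40)  [2]
  a=9: none
  a=10: (10, -5, 32), (10, 5, 32)  [2]
  a=11..15: none
  a=16: (16, -5, 20), (16, 5, 20)  [2]
  a=17..20: none
Total reduced forms: 1 + 2 + 2 + 1 + 2 + 2 + 2 = 12
h = 12

12


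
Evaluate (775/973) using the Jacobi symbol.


Compute (775/973) via quadratic reciprocity:
  reciprocity: (775/973) -> +(973/775)
  reduce: (198/775)
  pull out 2: (2/775) = +1  (since 775 mod 8 = 7)
  reciprocity: (99/775) -> -(775/99)
  reduce: (82/99)
  pull out 2: (2/99) = -1  (since 99 mod 8 = 3)
  reciprocity: (41/99) -> +(99/41)
  reduce: (17/41)
  reciprocity: (17/41) -> +(41/17)
  reduce: (7/17)
  reciprocity: (7/17) -> +(17/7)
  reduce: (3/7)
  reciprocity: (3/7) -> -(7/3)
  reduce: (1/3)
  (1/3) = 1
Product of signs = -1

-1


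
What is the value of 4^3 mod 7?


p = 7 is prime and the exponent is (p-1)/2 = 3, so by Euler's criterion 4^3 = (4/7) = +1 or -1 mod 7.
Compute by square-and-multiply:
  3 = 2 + 1 (binary 11)
  Repeated squaring mod 7: 4^1 = 4, 4^2 = 2
  4^3 = 4^2 * 4^1 = 2 * 4 mod 7
    2 * 4 = 8 = 1 mod 7
  4^3 = 1 mod 7
Result 1: 4 is a quadratic residue mod 7.
4^3 mod 7 = 1

1


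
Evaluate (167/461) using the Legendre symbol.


p = 461 is prime, so compute (167/461) with the reciprocity algorithm (Jacobi-symbol steps: pull out 2s via (2/n), flip via reciprocity, reduce):
  reciprocity: (167/461) -> +(461/167)
  reduce: (127/167)
  reciprocity: (127/167) -> -(167/127)
  reduce: (40/127)
  pull out 2: (2/127) = +1  (since 127 mod 8 = 7)
  pull out 2: (2/127) = +1  (since 127 mod 8 = 7)
  pull out 2: (2/127) = +1  (since 127 mod 8 = 7)
  reciprocity: (5/127) -> +(127/5)
  reduce: (2/5)
  pull out 2: (2/5) = -1  (since 5 mod 8 = 5)
  (1/5) = 1
Product of signs = 1
(167/461) = 1

1


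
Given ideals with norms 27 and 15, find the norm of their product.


N(IJ) = N(I) * N(J)
= 27 * 15
= 405

405


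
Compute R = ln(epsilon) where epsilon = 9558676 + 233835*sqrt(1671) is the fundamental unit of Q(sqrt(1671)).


epsilon = 9558676 + 233835*sqrt(1671)
= 1.9117e+07
R = ln(1.9117e+07)
= 16.7661

16.7661


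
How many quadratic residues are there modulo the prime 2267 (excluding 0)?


For prime p, the number of non-zero quadratic residues is (p-1)/2.
= (2267-1)/2
= 1133

1133


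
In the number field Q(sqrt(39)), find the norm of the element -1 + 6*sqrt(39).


N(a + b*sqrt(d)) = a^2 - d*b^2
= (-1)^2 - (39)*(6)^2
= 1 - 1404
= -1403

-1403


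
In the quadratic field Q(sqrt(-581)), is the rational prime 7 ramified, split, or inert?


K = Q(sqrt(-581)). Since d mod 4 = 3, disc(K) = -2324.
Check p | disc: -2324 mod 7 = 0.
p divides disc, so p ramifies: (p) = P^2 with e=2, f=1, g=1.
Therefore p is ramified.

ramified


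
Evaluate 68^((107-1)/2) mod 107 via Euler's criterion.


p = 107 is prime and the exponent is (p-1)/2 = 53, so by Euler's criterion 68^53 = (68/107) = +1 or -1 mod 107.
Compute by square-and-multiply:
  53 = 32 + 16 + 4 + 1 (binary 110101)
  Repeated squaring mod 107: 68^1 = 68, 68^2 = 23, 68^4 = 101, 68^8 = 36, 68^16 = 12, 68^32 = 37
  68^53 = 68^32 * 68^16 * 68^4 * 68^1 = 37 * 12 * 101 * 68 mod 107
    37 * 12 = 444 = 16 mod 107
    16 * 101 = 1616 = 11 mod 107
    11 * 68 = 748 = 106 mod 107
  68^53 = 106 mod 107
Result 106 = p - 1 = -1 mod 107: 68 is a quadratic non-residue mod 107. As a residue in [0, p-1] the value is 106.
68^53 mod 107 = 106

106


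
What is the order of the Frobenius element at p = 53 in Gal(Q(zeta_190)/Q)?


The Frobenius at p in Gal(Q(zeta_n)/Q) = (Z/nZ)* is the class of p, so its order is ord_190(53), the smallest k >= 1 with 53^k = 1 mod 190.
n = 190 = 2 * 5 * 19, phi(190) = 72; the order divides phi(n).
Divisors of 72: 1, 2, 3, 4, 6, 8, 9, 12, 18, 24, 36, 72
Repeated squaring mod 190: 53^1 = 53, 53^2 = 149, 53^4 = 161, 53^8 = 81, 53^16 = 101, 53^32 = 131, 53^64 = 61
Test divisors in increasing order:
  k=1: 53^1 = 53 mod 190
  k=2: 53^2 = 149 mod 190
  k=3: 53^3 = 149 * 53 = 107 mod 190
  k=4: 53^4 = 161 mod 190
  k=6: 53^6 = 161 * 149 = 49 mod 190
  k=8: 53^8 = 81 mod 190
  k=9: 53^9 = 81 * 53 = 113 mod 190
  k=12: 53^12 = 81 * 161 = 121 mod 190
  k=18: 53^18 = 101 * 149 = 39 mod 190
  k=24: 53^24 = 101 * 81 = 11 mod 190
  k=36: 53^36 = 131 * 161 = 1 mod 190  <- first divisor giving 1
Order = 36

36


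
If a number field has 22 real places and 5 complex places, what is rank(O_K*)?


By Dirichlet's unit theorem:
rank = r1 + r2 - 1
= 22 + 5 - 1
= 26

26


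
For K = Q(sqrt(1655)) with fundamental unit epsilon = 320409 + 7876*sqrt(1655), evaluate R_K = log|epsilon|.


epsilon = 320409 + 7876*sqrt(1655)
= 640818.0000
R = ln(640818.0000)
= 13.3705

13.3705


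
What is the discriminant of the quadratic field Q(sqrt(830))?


For K = Q(sqrt(d)) with d squarefree: disc(K) = d if d = 1 mod 4, and disc(K) = 4d if d = 2 or 3 mod 4.
Here d = 830, and d mod 4 = 2.
d = 2 mod 4, not 1 (O_K = Z[sqrt(d)]), so disc(K) = 4d = 4 * (830) = 3320

3320


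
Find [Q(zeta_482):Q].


The degree equals Euler's totient phi(482).
482 = 2 * 241
phi(482) = 240

240


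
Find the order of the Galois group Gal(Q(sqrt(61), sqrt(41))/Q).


The 2 square roots of distinct primes are multiplicatively independent over Q,
so [K:Q] = 2^2 and Gal(K/Q) is isomorphic to (Z/2Z)^2.
|Gal| = 2^2 = 4

4
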